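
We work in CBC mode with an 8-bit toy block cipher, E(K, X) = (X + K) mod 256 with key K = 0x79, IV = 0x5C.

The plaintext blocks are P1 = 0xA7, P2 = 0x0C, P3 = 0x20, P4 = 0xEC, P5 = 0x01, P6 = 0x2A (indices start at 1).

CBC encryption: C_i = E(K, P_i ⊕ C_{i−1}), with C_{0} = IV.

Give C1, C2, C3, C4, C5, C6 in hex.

C1: P1 ⊕ 0x5C = 0xFB; E(K, 0xFB) = 0x74.
C2: P2 ⊕ 0x74 = 0x78; E(K, 0x78) = 0xF1.
C3: P3 ⊕ 0xF1 = 0xD1; E(K, 0xD1) = 0x4A.
C4: P4 ⊕ 0x4A = 0xA6; E(K, 0xA6) = 0x1F.
C5: P5 ⊕ 0x1F = 0x1E; E(K, 0x1E) = 0x97.
C6: P6 ⊕ 0x97 = 0xBD; E(K, 0xBD) = 0x36.

C1 = 0x74, C2 = 0xF1, C3 = 0x4A, C4 = 0x1F, C5 = 0x97, C6 = 0x36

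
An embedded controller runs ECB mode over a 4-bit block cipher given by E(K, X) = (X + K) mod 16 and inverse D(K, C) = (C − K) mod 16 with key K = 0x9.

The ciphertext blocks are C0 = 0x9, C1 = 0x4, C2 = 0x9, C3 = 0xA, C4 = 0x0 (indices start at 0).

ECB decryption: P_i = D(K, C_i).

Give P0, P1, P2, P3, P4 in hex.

P0: D(K, 0x9) = 0x0.
P1: D(K, 0x4) = 0xB.
P2: D(K, 0x9) = 0x0.
P3: D(K, 0xA) = 0x1.
P4: D(K, 0x0) = 0x7.

P0 = 0x0, P1 = 0xB, P2 = 0x0, P3 = 0x1, P4 = 0x7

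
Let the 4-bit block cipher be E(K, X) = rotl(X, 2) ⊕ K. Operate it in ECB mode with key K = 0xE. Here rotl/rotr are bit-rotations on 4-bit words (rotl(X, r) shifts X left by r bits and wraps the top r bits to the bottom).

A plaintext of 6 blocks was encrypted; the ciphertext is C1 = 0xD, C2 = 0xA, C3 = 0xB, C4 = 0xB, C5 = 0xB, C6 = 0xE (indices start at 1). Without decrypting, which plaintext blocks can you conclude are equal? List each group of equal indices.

ECB encrypts each block independently with the same key, so equal ciphertext blocks imply equal plaintext blocks.
C3 = C4 = C5 = 0xB, so P3 = P4 = P5.

P3 = P4 = P5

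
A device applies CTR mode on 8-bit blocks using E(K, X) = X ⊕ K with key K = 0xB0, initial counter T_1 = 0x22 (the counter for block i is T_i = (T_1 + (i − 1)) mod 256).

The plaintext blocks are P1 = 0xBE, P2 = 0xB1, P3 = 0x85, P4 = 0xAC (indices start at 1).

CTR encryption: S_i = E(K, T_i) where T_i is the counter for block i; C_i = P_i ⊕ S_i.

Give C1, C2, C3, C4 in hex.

C1 = 0x2C, C2 = 0x22, C3 = 0x11, C4 = 0x39

C1: T = 0x22, S = E(K, T) = 0x92; 0xBE ⊕ 0x92 = 0x2C.
C2: T = 0x23, S = E(K, T) = 0x93; 0xB1 ⊕ 0x93 = 0x22.
C3: T = 0x24, S = E(K, T) = 0x94; 0x85 ⊕ 0x94 = 0x11.
C4: T = 0x25, S = E(K, T) = 0x95; 0xAC ⊕ 0x95 = 0x39.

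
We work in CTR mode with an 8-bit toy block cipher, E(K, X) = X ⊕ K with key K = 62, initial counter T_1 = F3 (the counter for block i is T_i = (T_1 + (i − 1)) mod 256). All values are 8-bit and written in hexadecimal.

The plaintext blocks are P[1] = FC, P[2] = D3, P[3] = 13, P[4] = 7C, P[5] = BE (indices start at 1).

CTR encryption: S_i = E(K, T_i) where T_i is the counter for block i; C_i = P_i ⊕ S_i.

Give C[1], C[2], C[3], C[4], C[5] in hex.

C[1] = 6D, C[2] = 45, C[3] = 84, C[4] = E8, C[5] = 2B

C[1]: T = F3, S = E(K, T) = 91; FC ⊕ 91 = 6D.
C[2]: T = F4, S = E(K, T) = 96; D3 ⊕ 96 = 45.
C[3]: T = F5, S = E(K, T) = 97; 13 ⊕ 97 = 84.
C[4]: T = F6, S = E(K, T) = 94; 7C ⊕ 94 = E8.
C[5]: T = F7, S = E(K, T) = 95; BE ⊕ 95 = 2B.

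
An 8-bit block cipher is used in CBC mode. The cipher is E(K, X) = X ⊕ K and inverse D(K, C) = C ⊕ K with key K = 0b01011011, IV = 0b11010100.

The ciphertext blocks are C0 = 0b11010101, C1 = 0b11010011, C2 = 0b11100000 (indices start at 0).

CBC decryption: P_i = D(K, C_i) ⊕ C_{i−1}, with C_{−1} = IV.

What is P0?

P0: D(K, 0b11010101) = 0b10001110; 0b10001110 ⊕ 0b11010100 = 0b01011010.

P0 = 0b01011010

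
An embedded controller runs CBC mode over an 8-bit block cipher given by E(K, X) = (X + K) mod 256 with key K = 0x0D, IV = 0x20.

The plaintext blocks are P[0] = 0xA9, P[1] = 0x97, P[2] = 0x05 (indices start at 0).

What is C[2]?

C[2] = 0x18

CBC encryption: C_i = E(K, P_i ⊕ C_{i−1}), with C_{−1} = IV.
C[0]: P[0] ⊕ 0x20 = 0x89; E(K, 0x89) = 0x96.
C[1]: P[1] ⊕ 0x96 = 0x01; E(K, 0x01) = 0x0E.
C[2]: P[2] ⊕ 0x0E = 0x0B; E(K, 0x0B) = 0x18.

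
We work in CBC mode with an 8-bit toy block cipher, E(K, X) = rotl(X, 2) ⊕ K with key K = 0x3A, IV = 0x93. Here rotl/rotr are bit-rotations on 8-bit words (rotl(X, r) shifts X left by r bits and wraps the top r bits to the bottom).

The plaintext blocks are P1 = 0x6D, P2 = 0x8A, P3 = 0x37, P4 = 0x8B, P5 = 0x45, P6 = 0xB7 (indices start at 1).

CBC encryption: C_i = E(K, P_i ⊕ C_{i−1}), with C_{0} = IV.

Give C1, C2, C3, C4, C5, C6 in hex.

C1 = 0xC1, C2 = 0x17, C3 = 0xBA, C4 = 0xFE, C5 = 0xD4, C6 = 0xB7

C1: P1 ⊕ 0x93 = 0xFE; E(K, 0xFE) = 0xC1.
C2: P2 ⊕ 0xC1 = 0x4B; E(K, 0x4B) = 0x17.
C3: P3 ⊕ 0x17 = 0x20; E(K, 0x20) = 0xBA.
C4: P4 ⊕ 0xBA = 0x31; E(K, 0x31) = 0xFE.
C5: P5 ⊕ 0xFE = 0xBB; E(K, 0xBB) = 0xD4.
C6: P6 ⊕ 0xD4 = 0x63; E(K, 0x63) = 0xB7.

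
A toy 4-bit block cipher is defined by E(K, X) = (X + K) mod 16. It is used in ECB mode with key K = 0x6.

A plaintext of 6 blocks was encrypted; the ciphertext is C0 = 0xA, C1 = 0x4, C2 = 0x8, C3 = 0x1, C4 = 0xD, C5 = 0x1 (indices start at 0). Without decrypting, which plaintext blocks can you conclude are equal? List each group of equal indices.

ECB encrypts each block independently with the same key, so equal ciphertext blocks imply equal plaintext blocks.
C3 = C5 = 0x1, so P3 = P5.

P3 = P5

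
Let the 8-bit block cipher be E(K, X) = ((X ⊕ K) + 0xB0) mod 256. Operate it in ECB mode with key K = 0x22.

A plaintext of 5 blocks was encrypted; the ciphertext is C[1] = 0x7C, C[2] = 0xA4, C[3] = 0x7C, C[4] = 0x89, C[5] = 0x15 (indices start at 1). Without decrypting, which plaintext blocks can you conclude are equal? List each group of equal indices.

ECB encrypts each block independently with the same key, so equal ciphertext blocks imply equal plaintext blocks.
C[1] = C[3] = 0x7C, so P[1] = P[3].

P[1] = P[3]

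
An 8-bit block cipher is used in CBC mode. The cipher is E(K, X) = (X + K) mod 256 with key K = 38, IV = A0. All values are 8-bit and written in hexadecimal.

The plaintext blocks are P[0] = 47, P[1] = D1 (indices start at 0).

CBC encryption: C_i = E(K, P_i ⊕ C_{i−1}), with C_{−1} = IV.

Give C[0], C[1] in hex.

C[0] = 1F, C[1] = 06

C[0]: P[0] ⊕ A0 = E7; E(K, E7) = 1F.
C[1]: P[1] ⊕ 1F = CE; E(K, CE) = 06.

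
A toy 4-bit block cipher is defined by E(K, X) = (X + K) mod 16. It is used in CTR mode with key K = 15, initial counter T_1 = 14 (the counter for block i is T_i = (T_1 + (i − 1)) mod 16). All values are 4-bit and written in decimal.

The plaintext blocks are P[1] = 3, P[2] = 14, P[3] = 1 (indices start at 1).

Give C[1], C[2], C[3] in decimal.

CTR encryption: S_i = E(K, T_i) where T_i is the counter for block i; C_i = P_i ⊕ S_i.
C[1]: T = 14, S = E(K, T) = 13; 3 ⊕ 13 = 14.
C[2]: T = 15, S = E(K, T) = 14; 14 ⊕ 14 = 0.
C[3]: T = 0, S = E(K, T) = 15; 1 ⊕ 15 = 14.

C[1] = 14, C[2] = 0, C[3] = 14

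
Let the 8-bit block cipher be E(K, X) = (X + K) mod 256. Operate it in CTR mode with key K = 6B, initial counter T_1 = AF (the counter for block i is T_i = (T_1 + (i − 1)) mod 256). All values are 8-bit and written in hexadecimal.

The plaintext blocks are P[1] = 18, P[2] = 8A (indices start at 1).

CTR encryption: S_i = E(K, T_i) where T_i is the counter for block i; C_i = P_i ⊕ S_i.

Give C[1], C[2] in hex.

C[1] = 02, C[2] = 91

C[1]: T = AF, S = E(K, T) = 1A; 18 ⊕ 1A = 02.
C[2]: T = B0, S = E(K, T) = 1B; 8A ⊕ 1B = 91.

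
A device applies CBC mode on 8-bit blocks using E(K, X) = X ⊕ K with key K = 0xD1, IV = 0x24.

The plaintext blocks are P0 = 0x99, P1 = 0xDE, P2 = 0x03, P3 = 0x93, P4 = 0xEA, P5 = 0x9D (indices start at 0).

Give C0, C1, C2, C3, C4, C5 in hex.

CBC encryption: C_i = E(K, P_i ⊕ C_{i−1}), with C_{−1} = IV.
C0: P0 ⊕ 0x24 = 0xBD; E(K, 0xBD) = 0x6C.
C1: P1 ⊕ 0x6C = 0xB2; E(K, 0xB2) = 0x63.
C2: P2 ⊕ 0x63 = 0x60; E(K, 0x60) = 0xB1.
C3: P3 ⊕ 0xB1 = 0x22; E(K, 0x22) = 0xF3.
C4: P4 ⊕ 0xF3 = 0x19; E(K, 0x19) = 0xC8.
C5: P5 ⊕ 0xC8 = 0x55; E(K, 0x55) = 0x84.

C0 = 0x6C, C1 = 0x63, C2 = 0xB1, C3 = 0xF3, C4 = 0xC8, C5 = 0x84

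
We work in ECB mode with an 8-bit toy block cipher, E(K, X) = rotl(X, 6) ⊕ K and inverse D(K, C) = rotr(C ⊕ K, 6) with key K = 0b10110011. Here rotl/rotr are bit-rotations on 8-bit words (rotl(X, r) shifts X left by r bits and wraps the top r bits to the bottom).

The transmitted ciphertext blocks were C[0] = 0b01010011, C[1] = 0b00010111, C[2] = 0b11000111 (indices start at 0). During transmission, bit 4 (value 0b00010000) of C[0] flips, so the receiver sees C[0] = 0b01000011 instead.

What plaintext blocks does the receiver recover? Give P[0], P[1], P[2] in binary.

ECB decryption: P_i = D(K, C_i).
Only C[0] changed, to 0b01000011. In ECB, a change in C_i affects only P_i. Decrypting the received ciphertext:
P[0]: D(K, 0b01000011) = 0b11000011.
P[1]: D(K, 0b00010111) = 0b10010010.
P[2]: D(K, 0b11000111) = 0b11010001.
Blocks that differ from the original plaintext: P[0].

P[0] = 0b11000011, P[1] = 0b10010010, P[2] = 0b11010001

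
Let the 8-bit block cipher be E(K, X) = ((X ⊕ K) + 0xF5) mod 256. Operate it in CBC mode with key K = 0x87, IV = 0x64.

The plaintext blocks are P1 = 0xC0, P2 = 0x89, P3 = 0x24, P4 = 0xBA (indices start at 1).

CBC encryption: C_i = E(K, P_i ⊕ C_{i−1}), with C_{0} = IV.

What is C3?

C3 = 0x9D

C1: P1 ⊕ 0x64 = 0xA4; E(K, 0xA4) = 0x18.
C2: P2 ⊕ 0x18 = 0x91; E(K, 0x91) = 0x0B.
C3: P3 ⊕ 0x0B = 0x2F; E(K, 0x2F) = 0x9D.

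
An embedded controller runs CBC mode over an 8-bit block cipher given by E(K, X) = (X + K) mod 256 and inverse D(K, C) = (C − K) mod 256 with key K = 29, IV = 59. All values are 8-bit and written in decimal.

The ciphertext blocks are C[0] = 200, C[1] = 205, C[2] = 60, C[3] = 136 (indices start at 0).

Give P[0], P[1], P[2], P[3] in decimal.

P[0] = 144, P[1] = 120, P[2] = 210, P[3] = 87

CBC decryption: P_i = D(K, C_i) ⊕ C_{i−1}, with C_{−1} = IV.
P[0]: D(K, 200) = 171; 171 ⊕ 59 = 144.
P[1]: D(K, 205) = 176; 176 ⊕ 200 = 120.
P[2]: D(K, 60) = 31; 31 ⊕ 205 = 210.
P[3]: D(K, 136) = 107; 107 ⊕ 60 = 87.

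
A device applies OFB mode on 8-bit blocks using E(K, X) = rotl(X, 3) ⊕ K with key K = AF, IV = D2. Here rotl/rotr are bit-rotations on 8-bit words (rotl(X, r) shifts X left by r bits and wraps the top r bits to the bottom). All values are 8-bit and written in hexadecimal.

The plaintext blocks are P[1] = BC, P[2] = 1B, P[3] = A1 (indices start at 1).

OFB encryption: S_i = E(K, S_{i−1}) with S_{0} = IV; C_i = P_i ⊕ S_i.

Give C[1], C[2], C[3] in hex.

C[1] = 85, C[2] = 7D, C[3] = 3D

C[1]: S = E(K, D2) = 39; BC ⊕ 39 = 85.
C[2]: S = E(K, 39) = 66; 1B ⊕ 66 = 7D.
C[3]: S = E(K, 66) = 9C; A1 ⊕ 9C = 3D.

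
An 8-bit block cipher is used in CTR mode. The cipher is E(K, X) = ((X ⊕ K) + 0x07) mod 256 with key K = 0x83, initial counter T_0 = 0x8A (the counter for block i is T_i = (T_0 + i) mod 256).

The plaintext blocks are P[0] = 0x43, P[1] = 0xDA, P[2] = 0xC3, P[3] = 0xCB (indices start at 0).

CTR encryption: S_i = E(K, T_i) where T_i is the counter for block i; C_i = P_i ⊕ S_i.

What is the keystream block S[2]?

0x16

C[0]: T = 0x8A, S = E(K, T) = 0x10; 0x43 ⊕ 0x10 = 0x53.
C[1]: T = 0x8B, S = E(K, T) = 0x0F; 0xDA ⊕ 0x0F = 0xD5.
C[2]: T = 0x8C, S = E(K, T) = 0x16; 0xC3 ⊕ 0x16 = 0xD5.
So S[2] = 0x16.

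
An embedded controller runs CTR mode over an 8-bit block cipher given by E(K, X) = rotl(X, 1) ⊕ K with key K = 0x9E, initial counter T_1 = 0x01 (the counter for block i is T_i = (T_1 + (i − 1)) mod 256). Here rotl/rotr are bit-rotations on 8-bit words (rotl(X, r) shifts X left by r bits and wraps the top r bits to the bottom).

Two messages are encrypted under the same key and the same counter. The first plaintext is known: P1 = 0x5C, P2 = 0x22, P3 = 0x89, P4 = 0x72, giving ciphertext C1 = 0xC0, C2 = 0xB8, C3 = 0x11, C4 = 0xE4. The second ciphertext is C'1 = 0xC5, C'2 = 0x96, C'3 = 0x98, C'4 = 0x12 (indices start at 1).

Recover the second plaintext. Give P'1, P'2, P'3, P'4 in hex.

P'1 = 0x59, P'2 = 0x0C, P'3 = 0x00, P'4 = 0x84

In CTR with a reused counter, both messages share the same keystream S_i, so C_i ⊕ C'_i = P_i ⊕ P'_i and thus P'_i = P_i ⊕ C_i ⊕ C'_i.
P'1: 0x5C ⊕ 0xC0 ⊕ 0xC5 = 0x59.
P'2: 0x22 ⊕ 0xB8 ⊕ 0x96 = 0x0C.
P'3: 0x89 ⊕ 0x11 ⊕ 0x98 = 0x00.
P'4: 0x72 ⊕ 0xE4 ⊕ 0x12 = 0x84.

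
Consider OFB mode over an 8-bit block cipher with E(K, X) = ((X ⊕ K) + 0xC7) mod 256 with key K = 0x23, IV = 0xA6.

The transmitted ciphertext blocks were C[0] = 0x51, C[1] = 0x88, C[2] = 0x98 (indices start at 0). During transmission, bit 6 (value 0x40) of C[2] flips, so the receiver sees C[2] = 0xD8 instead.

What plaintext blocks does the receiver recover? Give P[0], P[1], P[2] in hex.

P[0] = 0x1D, P[1] = 0xBE, P[2] = 0x04

OFB decryption: S_i = E(K, S_{i−1}) with S_{−1} = IV; P_i = C_i ⊕ S_i.
Only C[2] changed, to 0xD8. In OFB, a change in C_i flips the same bit in P_i only; the keystream is unaffected. Decrypting the received ciphertext:
P[0]: S = E(K, 0xA6) = 0x4C; 0x51 ⊕ 0x4C = 0x1D.
P[1]: S = E(K, 0x4C) = 0x36; 0x88 ⊕ 0x36 = 0xBE.
P[2]: S = E(K, 0x36) = 0xDC; 0xD8 ⊕ 0xDC = 0x04.
Blocks that differ from the original plaintext: P[2].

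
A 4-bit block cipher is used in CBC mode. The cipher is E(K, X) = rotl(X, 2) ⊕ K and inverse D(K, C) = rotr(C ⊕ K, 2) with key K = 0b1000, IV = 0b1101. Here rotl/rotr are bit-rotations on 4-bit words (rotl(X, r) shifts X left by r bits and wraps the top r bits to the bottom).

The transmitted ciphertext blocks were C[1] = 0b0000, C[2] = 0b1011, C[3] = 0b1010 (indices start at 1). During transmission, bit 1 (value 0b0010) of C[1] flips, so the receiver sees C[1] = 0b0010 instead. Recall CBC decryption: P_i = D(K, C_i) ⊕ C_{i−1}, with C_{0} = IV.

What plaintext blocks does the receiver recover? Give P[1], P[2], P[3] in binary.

Only C[1] changed, to 0b0010. In CBC, a change in C_i garbles P_i and flips the same bit in P_{i+1}. Decrypting the received ciphertext:
P[1]: D(K, 0b0010) = 0b1010; 0b1010 ⊕ 0b1101 = 0b0111.
P[2]: D(K, 0b1011) = 0b1100; 0b1100 ⊕ 0b0010 = 0b1110.
P[3]: D(K, 0b1010) = 0b1000; 0b1000 ⊕ 0b1011 = 0b0011.
Blocks that differ from the original plaintext: P[1], P[2].

P[1] = 0b0111, P[2] = 0b1110, P[3] = 0b0011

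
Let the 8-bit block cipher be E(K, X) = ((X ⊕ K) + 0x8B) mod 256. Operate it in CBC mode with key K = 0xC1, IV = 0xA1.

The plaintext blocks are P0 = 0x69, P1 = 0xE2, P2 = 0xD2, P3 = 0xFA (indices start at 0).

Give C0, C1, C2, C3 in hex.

C0 = 0x94, C1 = 0x42, C2 = 0xDC, C3 = 0x72

CBC encryption: C_i = E(K, P_i ⊕ C_{i−1}), with C_{−1} = IV.
C0: P0 ⊕ 0xA1 = 0xC8; E(K, 0xC8) = 0x94.
C1: P1 ⊕ 0x94 = 0x76; E(K, 0x76) = 0x42.
C2: P2 ⊕ 0x42 = 0x90; E(K, 0x90) = 0xDC.
C3: P3 ⊕ 0xDC = 0x26; E(K, 0x26) = 0x72.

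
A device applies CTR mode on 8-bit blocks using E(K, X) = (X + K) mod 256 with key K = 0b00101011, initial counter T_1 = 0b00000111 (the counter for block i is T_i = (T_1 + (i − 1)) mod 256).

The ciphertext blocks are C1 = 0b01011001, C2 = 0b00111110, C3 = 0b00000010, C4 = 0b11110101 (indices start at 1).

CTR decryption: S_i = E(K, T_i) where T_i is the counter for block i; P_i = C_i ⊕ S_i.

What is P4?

P4 = 0b11000000

P4: T = 0b00001010, S = E(K, T) = 0b00110101; 0b11110101 ⊕ 0b00110101 = 0b11000000.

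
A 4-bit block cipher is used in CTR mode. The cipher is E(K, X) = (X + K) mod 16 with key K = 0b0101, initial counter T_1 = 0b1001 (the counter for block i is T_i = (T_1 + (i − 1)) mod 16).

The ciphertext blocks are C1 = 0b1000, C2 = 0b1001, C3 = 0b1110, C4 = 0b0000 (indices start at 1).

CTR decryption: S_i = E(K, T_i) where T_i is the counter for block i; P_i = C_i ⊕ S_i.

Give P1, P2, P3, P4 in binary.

P1 = 0b0110, P2 = 0b0110, P3 = 0b1110, P4 = 0b0001

P1: T = 0b1001, S = E(K, T) = 0b1110; 0b1000 ⊕ 0b1110 = 0b0110.
P2: T = 0b1010, S = E(K, T) = 0b1111; 0b1001 ⊕ 0b1111 = 0b0110.
P3: T = 0b1011, S = E(K, T) = 0b0000; 0b1110 ⊕ 0b0000 = 0b1110.
P4: T = 0b1100, S = E(K, T) = 0b0001; 0b0000 ⊕ 0b0001 = 0b0001.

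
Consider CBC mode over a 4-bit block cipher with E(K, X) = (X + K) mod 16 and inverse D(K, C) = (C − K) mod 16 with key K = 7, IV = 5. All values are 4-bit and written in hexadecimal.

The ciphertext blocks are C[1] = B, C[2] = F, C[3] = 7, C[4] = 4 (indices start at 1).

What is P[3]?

CBC decryption: P_i = D(K, C_i) ⊕ C_{i−1}, with C_{0} = IV.
P[3]: D(K, 7) = 0; 0 ⊕ F = F.

P[3] = F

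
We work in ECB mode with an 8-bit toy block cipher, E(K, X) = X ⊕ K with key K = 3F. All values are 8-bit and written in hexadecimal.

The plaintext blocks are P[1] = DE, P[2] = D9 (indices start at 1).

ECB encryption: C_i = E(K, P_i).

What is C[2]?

C[2]: E(K, D9) = E6.

C[2] = E6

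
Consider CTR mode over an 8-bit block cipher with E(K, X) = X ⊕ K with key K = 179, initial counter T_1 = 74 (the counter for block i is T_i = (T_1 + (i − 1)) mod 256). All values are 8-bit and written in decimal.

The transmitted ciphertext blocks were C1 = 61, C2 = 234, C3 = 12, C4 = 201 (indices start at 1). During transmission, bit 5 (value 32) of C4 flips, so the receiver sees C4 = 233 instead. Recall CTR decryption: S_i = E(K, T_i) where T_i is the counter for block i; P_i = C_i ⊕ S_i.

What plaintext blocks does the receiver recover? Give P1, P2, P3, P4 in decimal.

P1 = 196, P2 = 18, P3 = 243, P4 = 23

Only C4 changed, to 233. In CTR, a change in C_i flips the same bit in P_i only; the keystream is unaffected. Decrypting the received ciphertext:
P1: T = 74, S = E(K, T) = 249; 61 ⊕ 249 = 196.
P2: T = 75, S = E(K, T) = 248; 234 ⊕ 248 = 18.
P3: T = 76, S = E(K, T) = 255; 12 ⊕ 255 = 243.
P4: T = 77, S = E(K, T) = 254; 233 ⊕ 254 = 23.
Blocks that differ from the original plaintext: P4.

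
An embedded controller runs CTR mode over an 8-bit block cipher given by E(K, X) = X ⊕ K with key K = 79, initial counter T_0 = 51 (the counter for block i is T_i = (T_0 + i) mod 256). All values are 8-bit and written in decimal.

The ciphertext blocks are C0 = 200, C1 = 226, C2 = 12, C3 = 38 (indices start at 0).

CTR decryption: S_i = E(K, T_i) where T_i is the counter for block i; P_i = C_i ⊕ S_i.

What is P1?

P1: T = 52, S = E(K, T) = 123; 226 ⊕ 123 = 153.

P1 = 153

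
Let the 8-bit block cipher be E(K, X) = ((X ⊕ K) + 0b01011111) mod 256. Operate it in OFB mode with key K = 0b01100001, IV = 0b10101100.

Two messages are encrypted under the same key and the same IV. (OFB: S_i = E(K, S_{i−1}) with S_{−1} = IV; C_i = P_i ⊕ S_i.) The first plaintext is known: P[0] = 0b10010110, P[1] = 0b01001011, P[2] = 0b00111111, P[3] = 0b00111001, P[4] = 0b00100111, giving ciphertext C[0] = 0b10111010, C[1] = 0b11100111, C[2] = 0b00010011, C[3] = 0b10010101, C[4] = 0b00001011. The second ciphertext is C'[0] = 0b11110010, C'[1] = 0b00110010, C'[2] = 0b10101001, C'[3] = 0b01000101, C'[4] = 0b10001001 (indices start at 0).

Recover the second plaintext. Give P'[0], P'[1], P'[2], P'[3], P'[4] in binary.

In OFB with a reused IV, both messages share the same keystream S_i, so C_i ⊕ C'_i = P_i ⊕ P'_i and thus P'_i = P_i ⊕ C_i ⊕ C'_i.
P'[0]: 0b10010110 ⊕ 0b10111010 ⊕ 0b11110010 = 0b11011110.
P'[1]: 0b01001011 ⊕ 0b11100111 ⊕ 0b00110010 = 0b10011110.
P'[2]: 0b00111111 ⊕ 0b00010011 ⊕ 0b10101001 = 0b10000101.
P'[3]: 0b00111001 ⊕ 0b10010101 ⊕ 0b01000101 = 0b11101001.
P'[4]: 0b00100111 ⊕ 0b00001011 ⊕ 0b10001001 = 0b10100101.

P'[0] = 0b11011110, P'[1] = 0b10011110, P'[2] = 0b10000101, P'[3] = 0b11101001, P'[4] = 0b10100101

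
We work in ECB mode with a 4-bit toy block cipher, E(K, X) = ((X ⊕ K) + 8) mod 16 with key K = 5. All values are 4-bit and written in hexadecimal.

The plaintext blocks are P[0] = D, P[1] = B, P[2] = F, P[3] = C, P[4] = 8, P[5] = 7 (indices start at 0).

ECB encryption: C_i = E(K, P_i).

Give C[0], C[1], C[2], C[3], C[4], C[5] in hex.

C[0] = 0, C[1] = 6, C[2] = 2, C[3] = 1, C[4] = 5, C[5] = A

C[0]: E(K, D) = 0.
C[1]: E(K, B) = 6.
C[2]: E(K, F) = 2.
C[3]: E(K, C) = 1.
C[4]: E(K, 8) = 5.
C[5]: E(K, 7) = A.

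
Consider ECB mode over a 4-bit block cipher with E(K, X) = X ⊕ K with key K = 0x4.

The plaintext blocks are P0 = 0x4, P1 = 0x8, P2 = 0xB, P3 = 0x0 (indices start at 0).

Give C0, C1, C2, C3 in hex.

ECB encryption: C_i = E(K, P_i).
C0: E(K, 0x4) = 0x0.
C1: E(K, 0x8) = 0xC.
C2: E(K, 0xB) = 0xF.
C3: E(K, 0x0) = 0x4.

C0 = 0x0, C1 = 0xC, C2 = 0xF, C3 = 0x4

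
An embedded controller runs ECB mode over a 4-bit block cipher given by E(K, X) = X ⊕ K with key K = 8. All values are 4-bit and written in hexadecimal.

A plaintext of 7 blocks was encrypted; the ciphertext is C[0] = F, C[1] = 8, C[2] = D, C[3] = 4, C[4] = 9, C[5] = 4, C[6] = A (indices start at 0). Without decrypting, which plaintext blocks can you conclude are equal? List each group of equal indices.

P[3] = P[5]

ECB encrypts each block independently with the same key, so equal ciphertext blocks imply equal plaintext blocks.
C[3] = C[5] = 4, so P[3] = P[5].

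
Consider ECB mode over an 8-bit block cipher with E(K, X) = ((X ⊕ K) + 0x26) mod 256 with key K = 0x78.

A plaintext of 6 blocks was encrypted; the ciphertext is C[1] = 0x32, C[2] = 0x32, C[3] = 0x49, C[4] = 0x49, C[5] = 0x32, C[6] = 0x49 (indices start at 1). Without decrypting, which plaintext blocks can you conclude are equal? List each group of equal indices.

P[1] = P[2] = P[5]; P[3] = P[4] = P[6]

ECB encrypts each block independently with the same key, so equal ciphertext blocks imply equal plaintext blocks.
C[1] = C[2] = C[5] = 0x32, so P[1] = P[2] = P[5].
C[3] = C[4] = C[6] = 0x49, so P[3] = P[4] = P[6].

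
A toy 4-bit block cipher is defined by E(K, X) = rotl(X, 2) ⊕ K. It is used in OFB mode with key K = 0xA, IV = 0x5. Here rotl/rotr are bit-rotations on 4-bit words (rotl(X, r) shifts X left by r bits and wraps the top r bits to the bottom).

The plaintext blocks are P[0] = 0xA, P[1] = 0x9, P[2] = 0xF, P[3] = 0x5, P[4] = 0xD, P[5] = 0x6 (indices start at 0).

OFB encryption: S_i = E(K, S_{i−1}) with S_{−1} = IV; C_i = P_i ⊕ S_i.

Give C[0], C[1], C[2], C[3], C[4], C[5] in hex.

C[0] = 0x5, C[1] = 0xC, C[2] = 0x0, C[3] = 0x0, C[4] = 0x2, C[5] = 0x3

C[0]: S = E(K, 0x5) = 0xF; 0xA ⊕ 0xF = 0x5.
C[1]: S = E(K, 0xF) = 0x5; 0x9 ⊕ 0x5 = 0xC.
C[2]: S = E(K, 0x5) = 0xF; 0xF ⊕ 0xF = 0x0.
C[3]: S = E(K, 0xF) = 0x5; 0x5 ⊕ 0x5 = 0x0.
C[4]: S = E(K, 0x5) = 0xF; 0xD ⊕ 0xF = 0x2.
C[5]: S = E(K, 0xF) = 0x5; 0x6 ⊕ 0x5 = 0x3.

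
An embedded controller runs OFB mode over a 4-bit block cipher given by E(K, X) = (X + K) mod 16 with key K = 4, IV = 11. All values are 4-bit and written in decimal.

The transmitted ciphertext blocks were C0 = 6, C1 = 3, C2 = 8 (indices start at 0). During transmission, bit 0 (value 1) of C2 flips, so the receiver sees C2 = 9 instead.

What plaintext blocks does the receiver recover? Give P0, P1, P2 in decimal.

P0 = 9, P1 = 0, P2 = 14

OFB decryption: S_i = E(K, S_{i−1}) with S_{−1} = IV; P_i = C_i ⊕ S_i.
Only C2 changed, to 9. In OFB, a change in C_i flips the same bit in P_i only; the keystream is unaffected. Decrypting the received ciphertext:
P0: S = E(K, 11) = 15; 6 ⊕ 15 = 9.
P1: S = E(K, 15) = 3; 3 ⊕ 3 = 0.
P2: S = E(K, 3) = 7; 9 ⊕ 7 = 14.
Blocks that differ from the original plaintext: P2.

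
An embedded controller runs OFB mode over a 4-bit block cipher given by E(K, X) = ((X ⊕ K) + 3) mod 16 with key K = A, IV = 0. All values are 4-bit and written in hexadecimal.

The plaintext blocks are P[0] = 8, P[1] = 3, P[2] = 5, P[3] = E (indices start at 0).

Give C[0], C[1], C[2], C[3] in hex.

OFB encryption: S_i = E(K, S_{i−1}) with S_{−1} = IV; C_i = P_i ⊕ S_i.
C[0]: S = E(K, 0) = D; 8 ⊕ D = 5.
C[1]: S = E(K, D) = A; 3 ⊕ A = 9.
C[2]: S = E(K, A) = 3; 5 ⊕ 3 = 6.
C[3]: S = E(K, 3) = C; E ⊕ C = 2.

C[0] = 5, C[1] = 9, C[2] = 6, C[3] = 2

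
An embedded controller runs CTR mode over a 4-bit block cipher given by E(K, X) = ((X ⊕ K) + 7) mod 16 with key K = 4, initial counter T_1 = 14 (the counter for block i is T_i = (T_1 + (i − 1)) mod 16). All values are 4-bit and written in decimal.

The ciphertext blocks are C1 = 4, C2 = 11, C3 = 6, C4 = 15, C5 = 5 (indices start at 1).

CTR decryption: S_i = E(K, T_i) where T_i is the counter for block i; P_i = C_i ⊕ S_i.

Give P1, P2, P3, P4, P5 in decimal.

P1: T = 14, S = E(K, T) = 1; 4 ⊕ 1 = 5.
P2: T = 15, S = E(K, T) = 2; 11 ⊕ 2 = 9.
P3: T = 0, S = E(K, T) = 11; 6 ⊕ 11 = 13.
P4: T = 1, S = E(K, T) = 12; 15 ⊕ 12 = 3.
P5: T = 2, S = E(K, T) = 13; 5 ⊕ 13 = 8.

P1 = 5, P2 = 9, P3 = 13, P4 = 3, P5 = 8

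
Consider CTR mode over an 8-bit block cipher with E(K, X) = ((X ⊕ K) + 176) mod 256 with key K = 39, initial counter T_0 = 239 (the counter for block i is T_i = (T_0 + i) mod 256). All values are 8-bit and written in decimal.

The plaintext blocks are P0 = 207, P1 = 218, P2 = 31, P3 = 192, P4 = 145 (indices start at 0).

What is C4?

C4 = 21

CTR encryption: S_i = E(K, T_i) where T_i is the counter for block i; C_i = P_i ⊕ S_i.
C0: T = 239, S = E(K, T) = 120; 207 ⊕ 120 = 183.
C1: T = 240, S = E(K, T) = 135; 218 ⊕ 135 = 93.
C2: T = 241, S = E(K, T) = 134; 31 ⊕ 134 = 153.
C3: T = 242, S = E(K, T) = 133; 192 ⊕ 133 = 69.
C4: T = 243, S = E(K, T) = 132; 145 ⊕ 132 = 21.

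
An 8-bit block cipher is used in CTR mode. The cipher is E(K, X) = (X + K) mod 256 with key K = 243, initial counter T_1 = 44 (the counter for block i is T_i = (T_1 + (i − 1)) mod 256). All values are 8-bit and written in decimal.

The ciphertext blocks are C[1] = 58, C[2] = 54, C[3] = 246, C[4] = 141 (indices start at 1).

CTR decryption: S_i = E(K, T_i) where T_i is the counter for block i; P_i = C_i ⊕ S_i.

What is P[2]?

P[2] = 22

P[2]: T = 45, S = E(K, T) = 32; 54 ⊕ 32 = 22.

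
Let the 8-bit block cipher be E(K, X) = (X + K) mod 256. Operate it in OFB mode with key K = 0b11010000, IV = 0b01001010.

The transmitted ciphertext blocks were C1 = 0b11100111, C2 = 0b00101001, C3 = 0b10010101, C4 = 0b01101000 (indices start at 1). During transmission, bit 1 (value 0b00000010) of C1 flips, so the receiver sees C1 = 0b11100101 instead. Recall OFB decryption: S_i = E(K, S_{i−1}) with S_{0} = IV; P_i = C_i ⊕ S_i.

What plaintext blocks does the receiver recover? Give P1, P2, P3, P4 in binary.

Only C1 changed, to 0b11100101. In OFB, a change in C_i flips the same bit in P_i only; the keystream is unaffected. Decrypting the received ciphertext:
P1: S = E(K, 0b01001010) = 0b00011010; 0b11100101 ⊕ 0b00011010 = 0b11111111.
P2: S = E(K, 0b00011010) = 0b11101010; 0b00101001 ⊕ 0b11101010 = 0b11000011.
P3: S = E(K, 0b11101010) = 0b10111010; 0b10010101 ⊕ 0b10111010 = 0b00101111.
P4: S = E(K, 0b10111010) = 0b10001010; 0b01101000 ⊕ 0b10001010 = 0b11100010.
Blocks that differ from the original plaintext: P1.

P1 = 0b11111111, P2 = 0b11000011, P3 = 0b00101111, P4 = 0b11100010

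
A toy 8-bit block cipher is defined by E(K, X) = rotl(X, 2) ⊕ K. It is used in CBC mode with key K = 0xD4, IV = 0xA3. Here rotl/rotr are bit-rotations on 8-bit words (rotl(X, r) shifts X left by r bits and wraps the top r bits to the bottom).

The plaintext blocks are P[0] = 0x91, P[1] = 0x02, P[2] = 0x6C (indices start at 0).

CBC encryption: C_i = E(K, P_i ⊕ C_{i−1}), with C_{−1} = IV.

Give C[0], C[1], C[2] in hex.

C[0] = 0x1C, C[1] = 0xAC, C[2] = 0xD7

C[0]: P[0] ⊕ 0xA3 = 0x32; E(K, 0x32) = 0x1C.
C[1]: P[1] ⊕ 0x1C = 0x1E; E(K, 0x1E) = 0xAC.
C[2]: P[2] ⊕ 0xAC = 0xC0; E(K, 0xC0) = 0xD7.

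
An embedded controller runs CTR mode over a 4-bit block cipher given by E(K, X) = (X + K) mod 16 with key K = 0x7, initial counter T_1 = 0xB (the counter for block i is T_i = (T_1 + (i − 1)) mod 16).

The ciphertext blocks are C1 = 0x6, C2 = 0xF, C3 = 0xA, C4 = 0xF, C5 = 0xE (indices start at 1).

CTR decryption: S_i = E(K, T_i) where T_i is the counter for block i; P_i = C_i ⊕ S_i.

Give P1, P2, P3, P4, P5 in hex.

P1: T = 0xB, S = E(K, T) = 0x2; 0x6 ⊕ 0x2 = 0x4.
P2: T = 0xC, S = E(K, T) = 0x3; 0xF ⊕ 0x3 = 0xC.
P3: T = 0xD, S = E(K, T) = 0x4; 0xA ⊕ 0x4 = 0xE.
P4: T = 0xE, S = E(K, T) = 0x5; 0xF ⊕ 0x5 = 0xA.
P5: T = 0xF, S = E(K, T) = 0x6; 0xE ⊕ 0x6 = 0x8.

P1 = 0x4, P2 = 0xC, P3 = 0xE, P4 = 0xA, P5 = 0x8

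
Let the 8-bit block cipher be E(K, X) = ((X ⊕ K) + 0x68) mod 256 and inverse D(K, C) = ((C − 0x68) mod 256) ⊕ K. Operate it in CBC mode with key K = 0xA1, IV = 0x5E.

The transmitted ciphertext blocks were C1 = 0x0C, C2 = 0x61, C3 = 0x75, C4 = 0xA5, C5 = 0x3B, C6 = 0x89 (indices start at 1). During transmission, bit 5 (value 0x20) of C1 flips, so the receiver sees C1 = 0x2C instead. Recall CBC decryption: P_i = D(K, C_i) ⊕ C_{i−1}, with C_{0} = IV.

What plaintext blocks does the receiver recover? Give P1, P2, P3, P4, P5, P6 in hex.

Only C1 changed, to 0x2C. In CBC, a change in C_i garbles P_i and flips the same bit in P_{i+1}. Decrypting the received ciphertext:
P1: D(K, 0x2C) = 0x65; 0x65 ⊕ 0x5E = 0x3B.
P2: D(K, 0x61) = 0x58; 0x58 ⊕ 0x2C = 0x74.
P3: D(K, 0x75) = 0xAC; 0xAC ⊕ 0x61 = 0xCD.
P4: D(K, 0xA5) = 0x9C; 0x9C ⊕ 0x75 = 0xE9.
P5: D(K, 0x3B) = 0x72; 0x72 ⊕ 0xA5 = 0xD7.
P6: D(K, 0x89) = 0x80; 0x80 ⊕ 0x3B = 0xBB.
Blocks that differ from the original plaintext: P1, P2.

P1 = 0x3B, P2 = 0x74, P3 = 0xCD, P4 = 0xE9, P5 = 0xD7, P6 = 0xBB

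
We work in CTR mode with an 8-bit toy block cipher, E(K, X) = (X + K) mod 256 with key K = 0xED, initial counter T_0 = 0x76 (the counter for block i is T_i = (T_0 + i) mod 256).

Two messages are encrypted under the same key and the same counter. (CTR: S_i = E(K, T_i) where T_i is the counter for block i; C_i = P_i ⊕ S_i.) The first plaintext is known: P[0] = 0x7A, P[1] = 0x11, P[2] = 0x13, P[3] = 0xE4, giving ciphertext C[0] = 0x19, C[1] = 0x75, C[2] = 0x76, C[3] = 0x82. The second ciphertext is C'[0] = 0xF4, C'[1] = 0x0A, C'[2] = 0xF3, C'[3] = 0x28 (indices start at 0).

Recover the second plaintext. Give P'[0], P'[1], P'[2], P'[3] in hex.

In CTR with a reused counter, both messages share the same keystream S_i, so C_i ⊕ C'_i = P_i ⊕ P'_i and thus P'_i = P_i ⊕ C_i ⊕ C'_i.
P'[0]: 0x7A ⊕ 0x19 ⊕ 0xF4 = 0x97.
P'[1]: 0x11 ⊕ 0x75 ⊕ 0x0A = 0x6E.
P'[2]: 0x13 ⊕ 0x76 ⊕ 0xF3 = 0x96.
P'[3]: 0xE4 ⊕ 0x82 ⊕ 0x28 = 0x4E.

P'[0] = 0x97, P'[1] = 0x6E, P'[2] = 0x96, P'[3] = 0x4E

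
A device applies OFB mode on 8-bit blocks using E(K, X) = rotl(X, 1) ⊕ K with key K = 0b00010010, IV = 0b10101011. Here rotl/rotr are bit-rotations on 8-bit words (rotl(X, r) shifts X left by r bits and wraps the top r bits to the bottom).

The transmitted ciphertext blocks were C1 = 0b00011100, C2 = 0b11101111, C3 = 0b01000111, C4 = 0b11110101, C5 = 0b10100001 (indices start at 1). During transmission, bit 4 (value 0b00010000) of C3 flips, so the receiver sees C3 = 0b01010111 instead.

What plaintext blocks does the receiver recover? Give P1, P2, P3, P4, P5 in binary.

OFB decryption: S_i = E(K, S_{i−1}) with S_{0} = IV; P_i = C_i ⊕ S_i.
Only C3 changed, to 0b01010111. In OFB, a change in C_i flips the same bit in P_i only; the keystream is unaffected. Decrypting the received ciphertext:
P1: S = E(K, 0b10101011) = 0b01000101; 0b00011100 ⊕ 0b01000101 = 0b01011001.
P2: S = E(K, 0b01000101) = 0b10011000; 0b11101111 ⊕ 0b10011000 = 0b01110111.
P3: S = E(K, 0b10011000) = 0b00100011; 0b01010111 ⊕ 0b00100011 = 0b01110100.
P4: S = E(K, 0b00100011) = 0b01010100; 0b11110101 ⊕ 0b01010100 = 0b10100001.
P5: S = E(K, 0b01010100) = 0b10111010; 0b10100001 ⊕ 0b10111010 = 0b00011011.
Blocks that differ from the original plaintext: P3.

P1 = 0b01011001, P2 = 0b01110111, P3 = 0b01110100, P4 = 0b10100001, P5 = 0b00011011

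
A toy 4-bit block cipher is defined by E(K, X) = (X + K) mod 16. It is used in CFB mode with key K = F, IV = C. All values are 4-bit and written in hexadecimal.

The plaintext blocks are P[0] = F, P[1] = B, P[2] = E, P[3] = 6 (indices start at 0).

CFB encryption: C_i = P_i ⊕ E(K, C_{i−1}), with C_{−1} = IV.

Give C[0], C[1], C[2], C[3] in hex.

C[0] = 4, C[1] = 8, C[2] = 9, C[3] = E

C[0]: E(K, C) = B; F ⊕ B = 4.
C[1]: E(K, 4) = 3; B ⊕ 3 = 8.
C[2]: E(K, 8) = 7; E ⊕ 7 = 9.
C[3]: E(K, 9) = 8; 6 ⊕ 8 = E.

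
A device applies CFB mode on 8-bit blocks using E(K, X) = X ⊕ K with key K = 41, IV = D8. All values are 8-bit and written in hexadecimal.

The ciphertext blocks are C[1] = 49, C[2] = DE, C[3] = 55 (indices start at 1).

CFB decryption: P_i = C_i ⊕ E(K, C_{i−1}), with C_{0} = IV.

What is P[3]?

P[3] = CA

P[3]: E(K, DE) = 9F; 55 ⊕ 9F = CA.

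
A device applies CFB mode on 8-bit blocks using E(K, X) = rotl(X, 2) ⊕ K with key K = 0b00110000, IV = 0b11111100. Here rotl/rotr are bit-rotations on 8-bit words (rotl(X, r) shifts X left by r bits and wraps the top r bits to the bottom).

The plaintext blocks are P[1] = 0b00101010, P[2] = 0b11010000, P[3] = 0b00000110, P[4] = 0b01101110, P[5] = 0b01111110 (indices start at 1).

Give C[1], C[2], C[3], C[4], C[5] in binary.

C[1] = 0b11101001, C[2] = 0b01000111, C[3] = 0b00101011, C[4] = 0b11110010, C[5] = 0b10000101

CFB encryption: C_i = P_i ⊕ E(K, C_{i−1}), with C_{0} = IV.
C[1]: E(K, 0b11111100) = 0b11000011; 0b00101010 ⊕ 0b11000011 = 0b11101001.
C[2]: E(K, 0b11101001) = 0b10010111; 0b11010000 ⊕ 0b10010111 = 0b01000111.
C[3]: E(K, 0b01000111) = 0b00101101; 0b00000110 ⊕ 0b00101101 = 0b00101011.
C[4]: E(K, 0b00101011) = 0b10011100; 0b01101110 ⊕ 0b10011100 = 0b11110010.
C[5]: E(K, 0b11110010) = 0b11111011; 0b01111110 ⊕ 0b11111011 = 0b10000101.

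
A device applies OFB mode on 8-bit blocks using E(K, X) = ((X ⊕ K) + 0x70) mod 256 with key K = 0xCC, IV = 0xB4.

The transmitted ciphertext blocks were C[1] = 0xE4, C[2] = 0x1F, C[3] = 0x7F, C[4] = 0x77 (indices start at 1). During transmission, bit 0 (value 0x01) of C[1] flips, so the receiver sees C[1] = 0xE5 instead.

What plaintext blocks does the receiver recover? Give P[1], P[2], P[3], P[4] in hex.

P[1] = 0x0D, P[2] = 0x8B, P[3] = 0xB7, P[4] = 0x03

OFB decryption: S_i = E(K, S_{i−1}) with S_{0} = IV; P_i = C_i ⊕ S_i.
Only C[1] changed, to 0xE5. In OFB, a change in C_i flips the same bit in P_i only; the keystream is unaffected. Decrypting the received ciphertext:
P[1]: S = E(K, 0xB4) = 0xE8; 0xE5 ⊕ 0xE8 = 0x0D.
P[2]: S = E(K, 0xE8) = 0x94; 0x1F ⊕ 0x94 = 0x8B.
P[3]: S = E(K, 0x94) = 0xC8; 0x7F ⊕ 0xC8 = 0xB7.
P[4]: S = E(K, 0xC8) = 0x74; 0x77 ⊕ 0x74 = 0x03.
Blocks that differ from the original plaintext: P[1].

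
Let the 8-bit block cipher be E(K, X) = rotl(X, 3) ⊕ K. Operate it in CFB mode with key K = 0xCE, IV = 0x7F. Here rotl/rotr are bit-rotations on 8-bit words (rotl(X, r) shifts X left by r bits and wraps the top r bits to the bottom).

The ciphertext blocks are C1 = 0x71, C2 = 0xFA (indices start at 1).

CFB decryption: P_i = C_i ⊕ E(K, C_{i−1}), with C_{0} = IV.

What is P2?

P2 = 0xBF

P2: E(K, 0x71) = 0x45; 0xFA ⊕ 0x45 = 0xBF.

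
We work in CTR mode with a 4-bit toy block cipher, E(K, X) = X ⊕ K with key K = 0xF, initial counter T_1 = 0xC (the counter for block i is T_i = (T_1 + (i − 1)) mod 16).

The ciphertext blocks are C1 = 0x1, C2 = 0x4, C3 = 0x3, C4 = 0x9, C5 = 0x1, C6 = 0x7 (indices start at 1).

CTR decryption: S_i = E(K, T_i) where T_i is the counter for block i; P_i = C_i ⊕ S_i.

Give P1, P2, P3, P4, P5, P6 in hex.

P1 = 0x2, P2 = 0x6, P3 = 0x2, P4 = 0x9, P5 = 0xE, P6 = 0x9

P1: T = 0xC, S = E(K, T) = 0x3; 0x1 ⊕ 0x3 = 0x2.
P2: T = 0xD, S = E(K, T) = 0x2; 0x4 ⊕ 0x2 = 0x6.
P3: T = 0xE, S = E(K, T) = 0x1; 0x3 ⊕ 0x1 = 0x2.
P4: T = 0xF, S = E(K, T) = 0x0; 0x9 ⊕ 0x0 = 0x9.
P5: T = 0x0, S = E(K, T) = 0xF; 0x1 ⊕ 0xF = 0xE.
P6: T = 0x1, S = E(K, T) = 0xE; 0x7 ⊕ 0xE = 0x9.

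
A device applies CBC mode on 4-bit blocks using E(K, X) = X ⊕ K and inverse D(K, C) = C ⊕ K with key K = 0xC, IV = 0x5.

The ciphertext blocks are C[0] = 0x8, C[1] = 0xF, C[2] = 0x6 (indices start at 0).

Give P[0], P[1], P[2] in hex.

CBC decryption: P_i = D(K, C_i) ⊕ C_{i−1}, with C_{−1} = IV.
P[0]: D(K, 0x8) = 0x4; 0x4 ⊕ 0x5 = 0x1.
P[1]: D(K, 0xF) = 0x3; 0x3 ⊕ 0x8 = 0xB.
P[2]: D(K, 0x6) = 0xA; 0xA ⊕ 0xF = 0x5.

P[0] = 0x1, P[1] = 0xB, P[2] = 0x5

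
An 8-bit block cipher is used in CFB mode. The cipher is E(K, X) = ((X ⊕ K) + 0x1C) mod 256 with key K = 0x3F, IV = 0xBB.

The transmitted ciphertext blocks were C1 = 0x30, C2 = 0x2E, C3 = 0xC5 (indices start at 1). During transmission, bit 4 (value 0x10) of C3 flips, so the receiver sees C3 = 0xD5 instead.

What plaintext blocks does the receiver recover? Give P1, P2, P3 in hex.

CFB decryption: P_i = C_i ⊕ E(K, C_{i−1}), with C_{0} = IV.
Only C3 changed, to 0xD5. In CFB, a change in C_i flips the same bit in P_i and garbles P_{i+1}. Decrypting the received ciphertext:
P1: E(K, 0xBB) = 0xA0; 0x30 ⊕ 0xA0 = 0x90.
P2: E(K, 0x30) = 0x2B; 0x2E ⊕ 0x2B = 0x05.
P3: E(K, 0x2E) = 0x2D; 0xD5 ⊕ 0x2D = 0xF8.
Blocks that differ from the original plaintext: P3.

P1 = 0x90, P2 = 0x05, P3 = 0xF8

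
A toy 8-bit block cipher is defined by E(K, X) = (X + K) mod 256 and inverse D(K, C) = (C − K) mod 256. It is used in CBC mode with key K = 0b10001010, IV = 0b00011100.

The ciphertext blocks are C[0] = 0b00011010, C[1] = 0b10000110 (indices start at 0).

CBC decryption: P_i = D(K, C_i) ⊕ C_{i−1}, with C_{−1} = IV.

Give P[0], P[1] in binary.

P[0] = 0b10001100, P[1] = 0b11100110

P[0]: D(K, 0b00011010) = 0b10010000; 0b10010000 ⊕ 0b00011100 = 0b10001100.
P[1]: D(K, 0b10000110) = 0b11111100; 0b11111100 ⊕ 0b00011010 = 0b11100110.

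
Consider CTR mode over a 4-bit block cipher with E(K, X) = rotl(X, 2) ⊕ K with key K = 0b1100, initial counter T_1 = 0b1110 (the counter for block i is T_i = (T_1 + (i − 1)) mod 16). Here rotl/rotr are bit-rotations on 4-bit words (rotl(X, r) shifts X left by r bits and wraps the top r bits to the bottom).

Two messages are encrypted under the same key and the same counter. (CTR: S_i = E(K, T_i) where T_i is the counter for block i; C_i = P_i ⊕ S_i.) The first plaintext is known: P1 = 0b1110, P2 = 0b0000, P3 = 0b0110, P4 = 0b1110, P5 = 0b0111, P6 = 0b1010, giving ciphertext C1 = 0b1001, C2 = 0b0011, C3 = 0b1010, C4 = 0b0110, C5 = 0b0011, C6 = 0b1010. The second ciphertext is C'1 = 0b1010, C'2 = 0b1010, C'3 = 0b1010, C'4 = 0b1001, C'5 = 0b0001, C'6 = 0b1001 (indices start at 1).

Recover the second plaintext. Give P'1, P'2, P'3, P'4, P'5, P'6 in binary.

In CTR with a reused counter, both messages share the same keystream S_i, so C_i ⊕ C'_i = P_i ⊕ P'_i and thus P'_i = P_i ⊕ C_i ⊕ C'_i.
P'1: 0b1110 ⊕ 0b1001 ⊕ 0b1010 = 0b1101.
P'2: 0b0000 ⊕ 0b0011 ⊕ 0b1010 = 0b1001.
P'3: 0b0110 ⊕ 0b1010 ⊕ 0b1010 = 0b0110.
P'4: 0b1110 ⊕ 0b0110 ⊕ 0b1001 = 0b0001.
P'5: 0b0111 ⊕ 0b0011 ⊕ 0b0001 = 0b0101.
P'6: 0b1010 ⊕ 0b1010 ⊕ 0b1001 = 0b1001.

P'1 = 0b1101, P'2 = 0b1001, P'3 = 0b0110, P'4 = 0b0001, P'5 = 0b0101, P'6 = 0b1001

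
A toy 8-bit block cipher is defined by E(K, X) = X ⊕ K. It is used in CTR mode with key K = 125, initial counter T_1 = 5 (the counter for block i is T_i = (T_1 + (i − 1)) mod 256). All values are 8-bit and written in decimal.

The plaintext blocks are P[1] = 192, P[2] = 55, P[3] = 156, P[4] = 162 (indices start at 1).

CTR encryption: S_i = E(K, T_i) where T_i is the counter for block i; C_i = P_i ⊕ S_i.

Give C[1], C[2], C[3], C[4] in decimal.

C[1]: T = 5, S = E(K, T) = 120; 192 ⊕ 120 = 184.
C[2]: T = 6, S = E(K, T) = 123; 55 ⊕ 123 = 76.
C[3]: T = 7, S = E(K, T) = 122; 156 ⊕ 122 = 230.
C[4]: T = 8, S = E(K, T) = 117; 162 ⊕ 117 = 215.

C[1] = 184, C[2] = 76, C[3] = 230, C[4] = 215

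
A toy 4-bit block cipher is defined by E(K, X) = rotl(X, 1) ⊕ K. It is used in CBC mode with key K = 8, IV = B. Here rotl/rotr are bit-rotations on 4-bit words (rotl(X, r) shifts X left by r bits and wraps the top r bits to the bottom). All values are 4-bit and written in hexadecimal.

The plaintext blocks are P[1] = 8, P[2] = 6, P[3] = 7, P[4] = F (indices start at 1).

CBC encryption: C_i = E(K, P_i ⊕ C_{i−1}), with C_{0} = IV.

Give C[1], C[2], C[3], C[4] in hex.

C[1]: P[1] ⊕ B = 3; E(K, 3) = E.
C[2]: P[2] ⊕ E = 8; E(K, 8) = 9.
C[3]: P[3] ⊕ 9 = E; E(K, E) = 5.
C[4]: P[4] ⊕ 5 = A; E(K, A) = D.

C[1] = E, C[2] = 9, C[3] = 5, C[4] = D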